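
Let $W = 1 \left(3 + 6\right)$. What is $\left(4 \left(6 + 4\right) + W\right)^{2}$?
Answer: $2401$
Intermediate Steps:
$W = 9$ ($W = 1 \cdot 9 = 9$)
$\left(4 \left(6 + 4\right) + W\right)^{2} = \left(4 \left(6 + 4\right) + 9\right)^{2} = \left(4 \cdot 10 + 9\right)^{2} = \left(40 + 9\right)^{2} = 49^{2} = 2401$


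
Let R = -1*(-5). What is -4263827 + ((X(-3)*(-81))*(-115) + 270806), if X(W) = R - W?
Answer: -3918501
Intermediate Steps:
R = 5
X(W) = 5 - W
-4263827 + ((X(-3)*(-81))*(-115) + 270806) = -4263827 + (((5 - 1*(-3))*(-81))*(-115) + 270806) = -4263827 + (((5 + 3)*(-81))*(-115) + 270806) = -4263827 + ((8*(-81))*(-115) + 270806) = -4263827 + (-648*(-115) + 270806) = -4263827 + (74520 + 270806) = -4263827 + 345326 = -3918501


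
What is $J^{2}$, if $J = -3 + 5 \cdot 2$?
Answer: $49$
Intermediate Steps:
$J = 7$ ($J = -3 + 10 = 7$)
$J^{2} = 7^{2} = 49$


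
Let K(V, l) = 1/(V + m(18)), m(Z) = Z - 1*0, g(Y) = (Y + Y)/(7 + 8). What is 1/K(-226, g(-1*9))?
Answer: -208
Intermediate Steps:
g(Y) = 2*Y/15 (g(Y) = (2*Y)/15 = (2*Y)*(1/15) = 2*Y/15)
m(Z) = Z (m(Z) = Z + 0 = Z)
K(V, l) = 1/(18 + V) (K(V, l) = 1/(V + 18) = 1/(18 + V))
1/K(-226, g(-1*9)) = 1/(1/(18 - 226)) = 1/(1/(-208)) = 1/(-1/208) = -208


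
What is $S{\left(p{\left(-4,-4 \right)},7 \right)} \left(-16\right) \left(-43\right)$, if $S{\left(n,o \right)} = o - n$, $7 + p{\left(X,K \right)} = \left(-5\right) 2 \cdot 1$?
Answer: $16512$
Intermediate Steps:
$p{\left(X,K \right)} = -17$ ($p{\left(X,K \right)} = -7 + \left(-5\right) 2 \cdot 1 = -7 - 10 = -17$)
$S{\left(p{\left(-4,-4 \right)},7 \right)} \left(-16\right) \left(-43\right) = \left(7 - -17\right) \left(-16\right) \left(-43\right) = \left(7 + 17\right) \left(-16\right) \left(-43\right) = 24 \left(-16\right) \left(-43\right) = \left(-384\right) \left(-43\right) = 16512$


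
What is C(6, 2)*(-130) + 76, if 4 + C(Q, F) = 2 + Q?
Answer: -444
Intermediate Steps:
C(Q, F) = -2 + Q (C(Q, F) = -4 + (2 + Q) = -2 + Q)
C(6, 2)*(-130) + 76 = (-2 + 6)*(-130) + 76 = 4*(-130) + 76 = -520 + 76 = -444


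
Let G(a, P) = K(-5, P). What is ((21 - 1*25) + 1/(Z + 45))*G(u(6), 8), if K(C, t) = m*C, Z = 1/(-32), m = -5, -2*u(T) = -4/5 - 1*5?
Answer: -143100/1439 ≈ -99.444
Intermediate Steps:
u(T) = 29/10 (u(T) = -(-4/5 - 1*5)/2 = -(-4*⅕ - 5)/2 = -(-⅘ - 5)/2 = -½*(-29/5) = 29/10)
Z = -1/32 ≈ -0.031250
K(C, t) = -5*C
G(a, P) = 25 (G(a, P) = -5*(-5) = 25)
((21 - 1*25) + 1/(Z + 45))*G(u(6), 8) = ((21 - 1*25) + 1/(-1/32 + 45))*25 = ((21 - 25) + 1/(1439/32))*25 = (-4 + 32/1439)*25 = -5724/1439*25 = -143100/1439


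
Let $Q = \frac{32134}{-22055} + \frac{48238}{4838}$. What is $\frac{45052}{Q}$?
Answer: $\frac{2403571279340}{454212399} \approx 5291.7$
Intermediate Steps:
$Q = \frac{454212399}{53351045}$ ($Q = 32134 \left(- \frac{1}{22055}\right) + 48238 \cdot \frac{1}{4838} = - \frac{32134}{22055} + \frac{24119}{2419} = \frac{454212399}{53351045} \approx 8.5137$)
$\frac{45052}{Q} = \frac{45052}{\frac{454212399}{53351045}} = 45052 \cdot \frac{53351045}{454212399} = \frac{2403571279340}{454212399}$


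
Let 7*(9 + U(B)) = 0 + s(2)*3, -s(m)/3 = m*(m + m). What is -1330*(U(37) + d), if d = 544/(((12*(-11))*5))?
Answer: 882626/33 ≈ 26746.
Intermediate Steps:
s(m) = -6*m**2 (s(m) = -3*m*(m + m) = -3*m*2*m = -6*m**2)
U(B) = -135/7 (U(B) = -9 + (0 - 6*2**2*3)/7 = -9 + (0 - 6*4*3)/7 = -9 + (0 - 24*3)/7 = -9 + (0 - 72)/7 = -9 + (1/7)*(-72) = -9 - 72/7 = -135/7)
d = -136/165 (d = 544/((-132*5)) = 544/(-660) = 544*(-1/660) = -136/165 ≈ -0.82424)
-1330*(U(37) + d) = -1330*(-135/7 - 136/165) = -1330*(-23227/1155) = 882626/33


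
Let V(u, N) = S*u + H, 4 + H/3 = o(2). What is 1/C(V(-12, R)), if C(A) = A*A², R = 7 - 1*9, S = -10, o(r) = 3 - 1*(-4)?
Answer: 1/2146689 ≈ 4.6583e-7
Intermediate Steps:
o(r) = 7 (o(r) = 3 + 4 = 7)
H = 9 (H = -12 + 3*7 = -12 + 21 = 9)
R = -2 (R = 7 - 9 = -2)
V(u, N) = 9 - 10*u (V(u, N) = -10*u + 9 = 9 - 10*u)
C(A) = A³
1/C(V(-12, R)) = 1/((9 - 10*(-12))³) = 1/((9 + 120)³) = 1/(129³) = 1/2146689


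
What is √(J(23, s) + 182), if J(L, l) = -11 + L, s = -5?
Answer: √194 ≈ 13.928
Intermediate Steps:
√(J(23, s) + 182) = √((-11 + 23) + 182) = √(12 + 182) = √194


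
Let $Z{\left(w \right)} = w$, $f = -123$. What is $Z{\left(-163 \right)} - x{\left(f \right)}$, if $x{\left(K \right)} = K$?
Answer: $-40$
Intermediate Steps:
$Z{\left(-163 \right)} - x{\left(f \right)} = -163 - -123 = -163 + 123 = -40$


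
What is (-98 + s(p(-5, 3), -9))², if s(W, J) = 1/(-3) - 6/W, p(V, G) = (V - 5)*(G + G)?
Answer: 8684809/900 ≈ 9649.8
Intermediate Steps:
p(V, G) = 2*G*(-5 + V) (p(V, G) = (-5 + V)*(2*G) = 2*G*(-5 + V))
s(W, J) = -⅓ - 6/W (s(W, J) = 1*(-⅓) - 6/W = -⅓ - 6/W)
(-98 + s(p(-5, 3), -9))² = (-98 + (-18 - 2*3*(-5 - 5))/(3*((2*3*(-5 - 5)))))² = (-98 + (-18 - 2*3*(-10))/(3*((2*3*(-10)))))² = (-98 + (⅓)*(-18 - 1*(-60))/(-60))² = (-98 + (⅓)*(-1/60)*(-18 + 60))² = (-98 + (⅓)*(-1/60)*42)² = (-98 - 7/30)² = (-2947/30)² = 8684809/900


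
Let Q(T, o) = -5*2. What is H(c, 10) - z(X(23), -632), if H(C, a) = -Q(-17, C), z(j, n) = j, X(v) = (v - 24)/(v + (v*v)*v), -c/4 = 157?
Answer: 121901/12190 ≈ 10.000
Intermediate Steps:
c = -628 (c = -4*157 = -628)
Q(T, o) = -10
X(v) = (-24 + v)/(v + v**3) (X(v) = (-24 + v)/(v + v**2*v) = (-24 + v)/(v + v**3))
H(C, a) = 10 (H(C, a) = -1*(-10) = 10)
H(c, 10) - z(X(23), -632) = 10 - (-24 + 23)/(23 + 23**3) = 10 - (-1)/(23 + 12167) = 10 - (-1)/12190 = 10 - 1*(-1/12190) = 10 + 1/12190 = 121901/12190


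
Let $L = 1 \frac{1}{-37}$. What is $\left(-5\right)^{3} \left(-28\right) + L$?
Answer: $\frac{129499}{37} \approx 3500.0$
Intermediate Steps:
$L = - \frac{1}{37}$ ($L = 1 \left(- \frac{1}{37}\right) = - \frac{1}{37} \approx -0.027027$)
$\left(-5\right)^{3} \left(-28\right) + L = \left(-5\right)^{3} \left(-28\right) - \frac{1}{37} = \left(-125\right) \left(-28\right) - \frac{1}{37} = 3500 - \frac{1}{37} = \frac{129499}{37}$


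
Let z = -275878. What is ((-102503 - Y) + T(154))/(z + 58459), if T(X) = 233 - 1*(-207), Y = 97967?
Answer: 200030/217419 ≈ 0.92002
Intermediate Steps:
T(X) = 440 (T(X) = 233 + 207 = 440)
((-102503 - Y) + T(154))/(z + 58459) = ((-102503 - 1*97967) + 440)/(-275878 + 58459) = ((-102503 - 97967) + 440)/(-217419) = (-200470 + 440)*(-1/217419) = -200030*(-1/217419) = 200030/217419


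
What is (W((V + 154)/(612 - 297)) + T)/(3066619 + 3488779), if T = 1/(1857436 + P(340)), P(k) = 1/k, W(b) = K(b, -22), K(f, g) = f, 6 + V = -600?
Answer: -142725328916/652037237459199585 ≈ -2.1889e-7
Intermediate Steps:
V = -606 (V = -6 - 600 = -606)
W(b) = b
T = 340/631528241 (T = 1/(1857436 + 1/340) = 1/(631528241/340) = 340/631528241 ≈ 5.3838e-7)
(W((V + 154)/(612 - 297)) + T)/(3066619 + 3488779) = ((-606 + 154)/(612 - 297) + 340/631528241)/(3066619 + 3488779) = (-452/315 + 340/631528241)/6555398 = (-452*1/315 + 340/631528241)*(1/6555398) = (-452/315 + 340/631528241)*(1/6555398) = -285450657832/198931395915*1/6555398 = -142725328916/652037237459199585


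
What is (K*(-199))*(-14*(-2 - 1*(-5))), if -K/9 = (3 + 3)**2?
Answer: -2707992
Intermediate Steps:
K = -324 (K = -9*(3 + 3)**2 = -9*6**2 = -9*36 = -324)
(K*(-199))*(-14*(-2 - 1*(-5))) = (-324*(-199))*(-14*(-2 - 1*(-5))) = 64476*(-14*(-2 + 5)) = 64476*(-14*3) = 64476*(-42) = -2707992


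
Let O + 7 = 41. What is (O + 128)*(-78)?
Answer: -12636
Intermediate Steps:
O = 34 (O = -7 + 41 = 34)
(O + 128)*(-78) = (34 + 128)*(-78) = 162*(-78) = -12636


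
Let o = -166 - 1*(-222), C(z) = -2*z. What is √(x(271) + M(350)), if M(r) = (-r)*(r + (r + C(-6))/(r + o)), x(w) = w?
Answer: I*√103057039/29 ≈ 350.06*I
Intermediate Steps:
o = 56 (o = -166 + 222 = 56)
M(r) = -r*(r + (12 + r)/(56 + r)) (M(r) = (-r)*(r + (r - 2*(-6))/(r + 56)) = (-r)*(r + (r + 12)/(56 + r)) = (-r)*(r + (12 + r)/(56 + r)) = -r*(r + (12 + r)/(56 + r)))
√(x(271) + M(350)) = √(271 - 1*350*(12 + 350² + 57*350)/(56 + 350)) = √(271 - 1*350*(12 + 122500 + 19950)/406) = √(271 - 1*350*1/406*142462) = √(271 - 3561550/29) = √(-3553691/29) = I*√103057039/29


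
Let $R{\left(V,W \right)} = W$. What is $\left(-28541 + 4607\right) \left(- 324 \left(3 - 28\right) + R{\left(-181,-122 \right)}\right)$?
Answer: $-190945452$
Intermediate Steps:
$\left(-28541 + 4607\right) \left(- 324 \left(3 - 28\right) + R{\left(-181,-122 \right)}\right) = \left(-28541 + 4607\right) \left(- 324 \left(3 - 28\right) - 122\right) = - 23934 \left(\left(-324\right) \left(-25\right) - 122\right) = - 23934 \left(8100 - 122\right) = \left(-23934\right) 7978 = -190945452$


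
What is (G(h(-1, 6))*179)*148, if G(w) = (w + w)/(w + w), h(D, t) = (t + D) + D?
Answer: 26492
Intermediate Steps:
h(D, t) = t + 2*D (h(D, t) = (D + t) + D = t + 2*D)
G(w) = 1 (G(w) = (2*w)/((2*w)) = (2*w)*(1/(2*w)) = 1)
(G(h(-1, 6))*179)*148 = (1*179)*148 = 179*148 = 26492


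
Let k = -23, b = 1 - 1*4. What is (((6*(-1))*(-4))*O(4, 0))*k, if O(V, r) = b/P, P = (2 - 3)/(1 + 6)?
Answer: -11592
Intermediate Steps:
b = -3 (b = 1 - 4 = -3)
P = -⅐ (P = -1/7 = -1*⅐ = -⅐ ≈ -0.14286)
O(V, r) = 21 (O(V, r) = -3/(-⅐) = -3*(-7) = 21)
(((6*(-1))*(-4))*O(4, 0))*k = (((6*(-1))*(-4))*21)*(-23) = (-6*(-4)*21)*(-23) = (24*21)*(-23) = 504*(-23) = -11592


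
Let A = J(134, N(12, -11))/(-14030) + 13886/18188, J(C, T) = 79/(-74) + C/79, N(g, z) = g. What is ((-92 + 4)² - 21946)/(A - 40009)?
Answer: 353101600030248/994717106661353 ≈ 0.35498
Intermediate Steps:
J(C, T) = -79/74 + C/79 (J(C, T) = 79*(-1/74) + C*(1/79) = -79/74 + C/79)
A = 56942713489/74588424172 (A = (-79/74 + (1/79)*134)/(-14030) + 13886/18188 = (-79/74 + 134/79)*(-1/14030) + 13886*(1/18188) = (3675/5846)*(-1/14030) + 6943/9094 = -735/16403876 + 6943/9094 = 56942713489/74588424172 ≈ 0.76343)
((-92 + 4)² - 21946)/(A - 40009) = ((-92 + 4)² - 21946)/(56942713489/74588424172 - 40009) = ((-88)² - 21946)/(-2984151319984059/74588424172) = (7744 - 21946)*(-74588424172/2984151319984059) = -14202*(-74588424172/2984151319984059) = 353101600030248/994717106661353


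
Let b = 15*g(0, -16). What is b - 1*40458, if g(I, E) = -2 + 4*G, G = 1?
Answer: -40428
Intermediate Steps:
g(I, E) = 2 (g(I, E) = -2 + 4*1 = -2 + 4 = 2)
b = 30 (b = 15*2 = 30)
b - 1*40458 = 30 - 1*40458 = 30 - 40458 = -40428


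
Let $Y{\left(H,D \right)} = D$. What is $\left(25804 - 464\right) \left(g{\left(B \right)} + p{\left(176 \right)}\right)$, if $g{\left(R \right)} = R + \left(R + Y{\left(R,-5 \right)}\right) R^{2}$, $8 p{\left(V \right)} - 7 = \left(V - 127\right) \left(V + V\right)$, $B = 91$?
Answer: $\frac{36206495185}{2} \approx 1.8103 \cdot 10^{10}$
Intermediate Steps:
$p{\left(V \right)} = \frac{7}{8} + \frac{V \left(-127 + V\right)}{4}$ ($p{\left(V \right)} = \frac{7}{8} + \frac{\left(V - 127\right) \left(V + V\right)}{8} = \frac{7}{8} + \frac{\left(-127 + V\right) 2 V}{8} = \frac{7}{8} + \frac{2 V \left(-127 + V\right)}{8} = \frac{7}{8} + \frac{V \left(-127 + V\right)}{4}$)
$g{\left(R \right)} = R + R^{2} \left(-5 + R\right)$ ($g{\left(R \right)} = R + \left(R - 5\right) R^{2} = R + \left(-5 + R\right) R^{2} = R + R^{2} \left(-5 + R\right)$)
$\left(25804 - 464\right) \left(g{\left(B \right)} + p{\left(176 \right)}\right) = \left(25804 - 464\right) \left(91 \left(1 + 91^{2} - 455\right) + \left(\frac{7}{8} - 5588 + \frac{176^{2}}{4}\right)\right) = 25340 \left(91 \left(1 + 8281 - 455\right) + \left(\frac{7}{8} - 5588 + \frac{1}{4} \cdot 30976\right)\right) = 25340 \left(91 \cdot 7827 + \left(\frac{7}{8} - 5588 + 7744\right)\right) = 25340 \left(712257 + \frac{17255}{8}\right) = 25340 \cdot \frac{5715311}{8} = \frac{36206495185}{2}$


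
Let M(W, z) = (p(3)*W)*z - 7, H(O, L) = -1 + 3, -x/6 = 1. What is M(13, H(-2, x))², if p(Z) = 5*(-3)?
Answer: 157609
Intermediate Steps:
x = -6 (x = -6*1 = -6)
p(Z) = -15
H(O, L) = 2
M(W, z) = -7 - 15*W*z (M(W, z) = (-15*W)*z - 7 = -15*W*z - 7 = -7 - 15*W*z)
M(13, H(-2, x))² = (-7 - 15*13*2)² = (-7 - 390)² = (-397)² = 157609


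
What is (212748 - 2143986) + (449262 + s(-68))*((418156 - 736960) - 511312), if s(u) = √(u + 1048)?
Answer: -372941505630 - 11621624*√5 ≈ -3.7297e+11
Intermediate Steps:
s(u) = √(1048 + u)
(212748 - 2143986) + (449262 + s(-68))*((418156 - 736960) - 511312) = (212748 - 2143986) + (449262 + √(1048 - 68))*((418156 - 736960) - 511312) = -1931238 + (449262 + √980)*(-318804 - 511312) = -1931238 + (449262 + 14*√5)*(-830116) = -1931238 + (-372939574392 - 11621624*√5) = -372941505630 - 11621624*√5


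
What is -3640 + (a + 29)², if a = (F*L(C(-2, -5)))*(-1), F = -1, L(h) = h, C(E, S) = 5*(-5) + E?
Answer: -3636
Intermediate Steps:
C(E, S) = -25 + E
a = -27 (a = -(-25 - 2)*(-1) = -1*(-27)*(-1) = 27*(-1) = -27)
-3640 + (a + 29)² = -3640 + (-27 + 29)² = -3640 + 2² = -3640 + 4 = -3636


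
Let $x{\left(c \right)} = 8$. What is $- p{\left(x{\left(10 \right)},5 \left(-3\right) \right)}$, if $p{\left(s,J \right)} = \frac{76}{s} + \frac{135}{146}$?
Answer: $- \frac{761}{73} \approx -10.425$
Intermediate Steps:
$p{\left(s,J \right)} = \frac{135}{146} + \frac{76}{s}$ ($p{\left(s,J \right)} = \frac{76}{s} + 135 \cdot \frac{1}{146} = \frac{76}{s} + \frac{135}{146} = \frac{135}{146} + \frac{76}{s}$)
$- p{\left(x{\left(10 \right)},5 \left(-3\right) \right)} = - (\frac{135}{146} + \frac{76}{8}) = - (\frac{135}{146} + 76 \cdot \frac{1}{8}) = - (\frac{135}{146} + \frac{19}{2}) = \left(-1\right) \frac{761}{73} = - \frac{761}{73}$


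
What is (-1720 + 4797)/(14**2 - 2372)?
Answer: -181/128 ≈ -1.4141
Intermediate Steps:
(-1720 + 4797)/(14**2 - 2372) = 3077/(196 - 2372) = 3077/(-2176) = 3077*(-1/2176) = -181/128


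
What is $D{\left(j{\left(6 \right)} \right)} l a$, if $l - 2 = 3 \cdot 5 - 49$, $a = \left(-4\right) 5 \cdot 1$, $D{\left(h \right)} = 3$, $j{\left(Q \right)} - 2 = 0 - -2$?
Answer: $1920$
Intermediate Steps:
$j{\left(Q \right)} = 4$ ($j{\left(Q \right)} = 2 + \left(0 - -2\right) = 2 + \left(0 + 2\right) = 2 + 2 = 4$)
$a = -20$ ($a = \left(-20\right) 1 = -20$)
$l = -32$ ($l = 2 + \left(3 \cdot 5 - 49\right) = 2 + \left(15 - 49\right) = 2 - 34 = -32$)
$D{\left(j{\left(6 \right)} \right)} l a = 3 \left(-32\right) \left(-20\right) = \left(-96\right) \left(-20\right) = 1920$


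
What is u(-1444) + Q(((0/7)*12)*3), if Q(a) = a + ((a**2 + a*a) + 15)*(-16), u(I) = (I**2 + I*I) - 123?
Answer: 4169909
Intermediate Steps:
u(I) = -123 + 2*I**2 (u(I) = (I**2 + I**2) - 123 = 2*I**2 - 123 = -123 + 2*I**2)
Q(a) = -240 + a - 32*a**2 (Q(a) = a + ((a**2 + a**2) + 15)*(-16) = a + (2*a**2 + 15)*(-16) = a + (15 + 2*a**2)*(-16) = a + (-240 - 32*a**2) = -240 + a - 32*a**2)
u(-1444) + Q(((0/7)*12)*3) = (-123 + 2*(-1444)**2) + (-240 + ((0/7)*12)*3 - 32*(((0/7)*12)*3)**2) = (-123 + 2*2085136) + (-240 + ((0*(1/7))*12)*3 - 32*(((0*(1/7))*12)*3)**2) = (-123 + 4170272) + (-240 + (0*12)*3 - 32*((0*12)*3)**2) = 4170149 + (-240 + 0*3 - 32*(0*3)**2) = 4170149 + (-240 + 0 - 32*0**2) = 4170149 + (-240 + 0 - 32*0) = 4170149 + (-240 + 0 + 0) = 4170149 - 240 = 4169909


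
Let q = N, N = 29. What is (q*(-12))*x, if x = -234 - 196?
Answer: 149640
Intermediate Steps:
q = 29
x = -430
(q*(-12))*x = (29*(-12))*(-430) = -348*(-430) = 149640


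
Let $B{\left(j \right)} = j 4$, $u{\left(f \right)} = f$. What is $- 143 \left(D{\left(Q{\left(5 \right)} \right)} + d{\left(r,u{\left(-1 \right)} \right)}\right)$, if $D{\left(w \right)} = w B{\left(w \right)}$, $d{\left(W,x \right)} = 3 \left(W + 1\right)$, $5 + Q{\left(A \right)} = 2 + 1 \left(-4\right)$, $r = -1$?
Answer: $-28028$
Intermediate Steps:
$B{\left(j \right)} = 4 j$
$Q{\left(A \right)} = -7$ ($Q{\left(A \right)} = -5 + \left(2 + 1 \left(-4\right)\right) = -5 + \left(2 - 4\right) = -5 - 2 = -7$)
$d{\left(W,x \right)} = 3 + 3 W$ ($d{\left(W,x \right)} = 3 \left(1 + W\right) = 3 + 3 W$)
$D{\left(w \right)} = 4 w^{2}$ ($D{\left(w \right)} = w 4 w = 4 w^{2}$)
$- 143 \left(D{\left(Q{\left(5 \right)} \right)} + d{\left(r,u{\left(-1 \right)} \right)}\right) = - 143 \left(4 \left(-7\right)^{2} + \left(3 + 3 \left(-1\right)\right)\right) = - 143 \left(4 \cdot 49 + \left(3 - 3\right)\right) = - 143 \left(196 + 0\right) = \left(-143\right) 196 = -28028$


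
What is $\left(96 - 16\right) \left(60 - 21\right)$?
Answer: $3120$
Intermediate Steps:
$\left(96 - 16\right) \left(60 - 21\right) = 80 \left(60 - 21\right) = 80 \cdot 39 = 3120$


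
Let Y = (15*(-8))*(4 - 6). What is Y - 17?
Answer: 223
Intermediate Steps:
Y = 240 (Y = -120*(-2) = 240)
Y - 17 = 240 - 17 = 223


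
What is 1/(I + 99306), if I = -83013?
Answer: 1/16293 ≈ 6.1376e-5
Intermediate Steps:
1/(I + 99306) = 1/(-83013 + 99306) = 1/16293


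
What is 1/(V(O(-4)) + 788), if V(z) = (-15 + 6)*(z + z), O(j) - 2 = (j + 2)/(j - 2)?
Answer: 1/746 ≈ 0.0013405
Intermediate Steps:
O(j) = 2 + (2 + j)/(-2 + j) (O(j) = 2 + (j + 2)/(j - 2) = 2 + (2 + j)/(-2 + j))
V(z) = -18*z
1/(V(O(-4)) + 788) = 1/(-18*(-2 + 3*(-4))/(-2 - 4) + 788) = 1/(-18*(-2 - 12)/(-6) + 788) = 1/(-(-3)*(-14) + 788) = 1/(-18*7/3 + 788) = 1/(-42 + 788) = 1/746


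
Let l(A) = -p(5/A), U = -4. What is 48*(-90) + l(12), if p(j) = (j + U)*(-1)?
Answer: -51883/12 ≈ -4323.6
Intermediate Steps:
p(j) = 4 - j (p(j) = (j - 4)*(-1) = (-4 + j)*(-1) = 4 - j)
l(A) = -4 + 5/A (l(A) = -(4 - 5/A) = -4 + 5/A)
48*(-90) + l(12) = 48*(-90) + (-4 + 5/12) = -4320 + (-4 + 5*(1/12)) = -4320 + (-4 + 5/12) = -4320 - 43/12 = -51883/12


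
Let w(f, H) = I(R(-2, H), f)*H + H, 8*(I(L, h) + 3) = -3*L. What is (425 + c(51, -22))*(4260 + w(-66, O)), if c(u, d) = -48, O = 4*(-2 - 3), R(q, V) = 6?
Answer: 1638065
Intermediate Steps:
I(L, h) = -3 - 3*L/8 (I(L, h) = -3 + (-3*L)/8 = -3 - 3*L/8)
O = -20 (O = 4*(-5) = -20)
w(f, H) = -17*H/4 (w(f, H) = (-3 - 3/8*6)*H + H = (-3 - 9/4)*H + H = -21*H/4 + H = -17*H/4)
(425 + c(51, -22))*(4260 + w(-66, O)) = (425 - 48)*(4260 - 17/4*(-20)) = 377*(4260 + 85) = 377*4345 = 1638065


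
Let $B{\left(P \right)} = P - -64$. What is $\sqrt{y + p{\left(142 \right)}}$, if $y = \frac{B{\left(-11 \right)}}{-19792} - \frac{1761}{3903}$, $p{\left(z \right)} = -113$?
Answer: $\frac{i \sqrt{4701465859244561}}{6437348} \approx 10.651 i$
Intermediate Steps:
$B{\left(P \right)} = 64 + P$ ($B{\left(P \right)} = P + 64 = 64 + P$)
$y = - \frac{11686857}{25749392}$ ($y = \frac{64 - 11}{-19792} - \frac{1761}{3903} = 53 \left(- \frac{1}{19792}\right) - \frac{587}{1301} = - \frac{53}{19792} - \frac{587}{1301} = - \frac{11686857}{25749392} \approx -0.45387$)
$\sqrt{y + p{\left(142 \right)}} = \sqrt{- \frac{11686857}{25749392} - 113} = \sqrt{- \frac{2921368153}{25749392}} = \frac{i \sqrt{4701465859244561}}{6437348}$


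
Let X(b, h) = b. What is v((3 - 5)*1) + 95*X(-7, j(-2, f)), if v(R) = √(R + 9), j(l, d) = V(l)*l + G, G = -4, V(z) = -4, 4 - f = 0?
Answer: -665 + √7 ≈ -662.35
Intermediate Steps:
f = 4 (f = 4 - 1*0 = 4 + 0 = 4)
j(l, d) = -4 - 4*l (j(l, d) = -4*l - 4 = -4 - 4*l)
v(R) = √(9 + R)
v((3 - 5)*1) + 95*X(-7, j(-2, f)) = √(9 + (3 - 5)*1) + 95*(-7) = √(9 - 2*1) - 665 = √(9 - 2) - 665 = √7 - 665 = -665 + √7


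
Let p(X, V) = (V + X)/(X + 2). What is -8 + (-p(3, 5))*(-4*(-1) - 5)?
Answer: -32/5 ≈ -6.4000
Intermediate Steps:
p(X, V) = (V + X)/(2 + X)
-8 + (-p(3, 5))*(-4*(-1) - 5) = -8 + (-(5 + 3)/(2 + 3))*(-4*(-1) - 5) = -8 + (-8/5)*(4 - 5) = -8 - 8/5*(-1) = -8 + 8/5 = -32/5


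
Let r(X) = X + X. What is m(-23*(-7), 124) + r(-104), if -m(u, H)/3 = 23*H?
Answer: -8764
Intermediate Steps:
m(u, H) = -69*H
r(X) = 2*X
m(-23*(-7), 124) + r(-104) = -69*124 + 2*(-104) = -8556 - 208 = -8764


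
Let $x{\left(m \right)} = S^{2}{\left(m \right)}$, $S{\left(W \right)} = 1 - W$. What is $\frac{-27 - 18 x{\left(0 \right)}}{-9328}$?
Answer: $\frac{45}{9328} \approx 0.0048242$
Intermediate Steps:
$x{\left(m \right)} = \left(1 - m\right)^{2}$
$\frac{-27 - 18 x{\left(0 \right)}}{-9328} = \frac{-27 - 18 \left(-1 + 0\right)^{2}}{-9328} = \left(-27 - 18 \left(-1\right)^{2}\right) \left(- \frac{1}{9328}\right) = \left(-27 - 18\right) \left(- \frac{1}{9328}\right) = \left(-45\right) \left(- \frac{1}{9328}\right) = \frac{45}{9328}$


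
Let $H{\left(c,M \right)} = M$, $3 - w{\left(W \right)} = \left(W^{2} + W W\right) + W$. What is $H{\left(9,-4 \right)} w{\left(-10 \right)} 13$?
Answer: $9724$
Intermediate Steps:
$w{\left(W \right)} = 3 - W - 2 W^{2}$ ($w{\left(W \right)} = 3 - \left(\left(W^{2} + W W\right) + W\right) = 3 - \left(\left(W^{2} + W^{2}\right) + W\right) = 3 - \left(2 W^{2} + W\right) = 3 - \left(W + 2 W^{2}\right) = 3 - W - 2 W^{2}$)
$H{\left(9,-4 \right)} w{\left(-10 \right)} 13 = - 4 \left(3 - -10 - 2 \left(-10\right)^{2}\right) 13 = - 4 \left(3 + 10 - 200\right) 13 = \left(-4\right) \left(-187\right) 13 = 748 \cdot 13 = 9724$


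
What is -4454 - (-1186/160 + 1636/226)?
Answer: -40262591/9040 ≈ -4453.8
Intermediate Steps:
-4454 - (-1186/160 + 1636/226) = -4454 - (-1186*1/160 + 1636*(1/226)) = -4454 - (-593/80 + 818/113) = -4454 - 1*(-1569/9040) = -4454 + 1569/9040 = -40262591/9040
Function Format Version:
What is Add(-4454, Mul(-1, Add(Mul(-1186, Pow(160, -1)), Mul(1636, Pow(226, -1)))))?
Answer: Rational(-40262591, 9040) ≈ -4453.8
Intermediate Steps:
Add(-4454, Mul(-1, Add(Mul(-1186, Pow(160, -1)), Mul(1636, Pow(226, -1))))) = Add(-4454, Mul(-1, Add(Mul(-1186, Rational(1, 160)), Mul(1636, Rational(1, 226))))) = Add(-4454, Mul(-1, Add(Rational(-593, 80), Rational(818, 113)))) = Add(-4454, Mul(-1, Rational(-1569, 9040))) = Add(-4454, Rational(1569, 9040)) = Rational(-40262591, 9040)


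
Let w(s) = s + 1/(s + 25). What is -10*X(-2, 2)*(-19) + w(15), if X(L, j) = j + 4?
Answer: 46201/40 ≈ 1155.0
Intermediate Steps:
X(L, j) = 4 + j
w(s) = s + 1/(25 + s)
-10*X(-2, 2)*(-19) + w(15) = -10*(4 + 2)*(-19) + (1 + 15² + 25*15)/(25 + 15) = -10*6*(-19) + (1 + 225 + 375)/40 = -60*(-19) + (1/40)*601 = 1140 + 601/40 = 46201/40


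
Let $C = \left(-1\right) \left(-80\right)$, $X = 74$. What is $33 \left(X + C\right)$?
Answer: $5082$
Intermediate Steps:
$C = 80$
$33 \left(X + C\right) = 33 \left(74 + 80\right) = 33 \cdot 154 = 5082$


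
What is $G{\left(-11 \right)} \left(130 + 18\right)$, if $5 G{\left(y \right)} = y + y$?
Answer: $- \frac{3256}{5} \approx -651.2$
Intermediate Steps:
$G{\left(y \right)} = \frac{2 y}{5}$ ($G{\left(y \right)} = \frac{y + y}{5} = \frac{2 y}{5}$)
$G{\left(-11 \right)} \left(130 + 18\right) = \frac{2}{5} \left(-11\right) \left(130 + 18\right) = \left(- \frac{22}{5}\right) 148 = - \frac{3256}{5}$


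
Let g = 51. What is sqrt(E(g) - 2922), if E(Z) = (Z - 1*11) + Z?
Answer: I*sqrt(2831) ≈ 53.207*I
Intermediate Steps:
E(Z) = -11 + 2*Z (E(Z) = (Z - 11) + Z = (-11 + Z) + Z = -11 + 2*Z)
sqrt(E(g) - 2922) = sqrt((-11 + 2*51) - 2922) = sqrt((-11 + 102) - 2922) = sqrt(91 - 2922) = sqrt(-2831) = I*sqrt(2831)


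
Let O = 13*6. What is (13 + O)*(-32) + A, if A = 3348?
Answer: 436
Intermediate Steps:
O = 78
(13 + O)*(-32) + A = (13 + 78)*(-32) + 3348 = 91*(-32) + 3348 = -2912 + 3348 = 436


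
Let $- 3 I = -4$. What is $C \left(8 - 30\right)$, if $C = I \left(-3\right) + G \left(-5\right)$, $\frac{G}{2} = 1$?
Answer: $308$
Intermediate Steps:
$I = \frac{4}{3}$ ($I = \left(- \frac{1}{3}\right) \left(-4\right) = \frac{4}{3} \approx 1.3333$)
$G = 2$ ($G = 2 \cdot 1 = 2$)
$C = -14$ ($C = \frac{4}{3} \left(-3\right) + 2 \left(-5\right) = -4 - 10 = -14$)
$C \left(8 - 30\right) = - 14 \left(8 - 30\right) = \left(-14\right) \left(-22\right) = 308$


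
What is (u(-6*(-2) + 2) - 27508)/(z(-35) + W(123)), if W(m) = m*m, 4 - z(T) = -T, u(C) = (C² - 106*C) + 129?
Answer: -28667/15098 ≈ -1.8987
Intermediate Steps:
u(C) = 129 + C² - 106*C
z(T) = 4 + T (z(T) = 4 - (-1)*T = 4 + T)
W(m) = m²
(u(-6*(-2) + 2) - 27508)/(z(-35) + W(123)) = ((129 + (-6*(-2) + 2)² - 106*(-6*(-2) + 2)) - 27508)/((4 - 35) + 123²) = ((129 + (12 + 2)² - 106*(12 + 2)) - 27508)/(-31 + 15129) = ((129 + 14² - 106*14) - 27508)/15098 = ((129 + 196 - 1484) - 27508)*(1/15098) = (-1159 - 27508)*(1/15098) = -28667*1/15098 = -28667/15098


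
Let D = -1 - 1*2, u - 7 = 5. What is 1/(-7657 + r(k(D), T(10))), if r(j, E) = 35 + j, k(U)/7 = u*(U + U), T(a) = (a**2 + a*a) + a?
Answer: -1/8126 ≈ -0.00012306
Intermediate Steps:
u = 12 (u = 7 + 5 = 12)
D = -3 (D = -1 - 2 = -3)
T(a) = a + 2*a**2 (T(a) = (a**2 + a**2) + a = 2*a**2 + a = a + 2*a**2)
k(U) = 168*U (k(U) = 7*(12*(U + U)) = 7*(12*(2*U)) = 7*(24*U) = 168*U)
1/(-7657 + r(k(D), T(10))) = 1/(-7657 + (35 + 168*(-3))) = 1/(-7657 + (35 - 504)) = 1/(-7657 - 469) = 1/(-8126) = -1/8126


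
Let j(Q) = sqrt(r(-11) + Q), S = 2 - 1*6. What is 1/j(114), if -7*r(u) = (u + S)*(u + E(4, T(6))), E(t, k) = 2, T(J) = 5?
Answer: sqrt(4641)/663 ≈ 0.10275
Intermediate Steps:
S = -4 (S = 2 - 6 = -4)
r(u) = -(-4 + u)*(2 + u)/7 (r(u) = -(u - 4)*(u + 2)/7 = -(-4 + u)*(2 + u)/7)
j(Q) = sqrt(-135/7 + Q) (j(Q) = sqrt((8/7 - 1/7*(-11)**2 + (2/7)*(-11)) + Q) = sqrt((8/7 - 1/7*121 - 22/7) + Q) = sqrt((8/7 - 121/7 - 22/7) + Q) = sqrt(-135/7 + Q))
1/j(114) = 1/(sqrt(-945 + 49*114)/7) = 1/(sqrt(-945 + 5586)/7) = 1/(sqrt(4641)/7) = sqrt(4641)/663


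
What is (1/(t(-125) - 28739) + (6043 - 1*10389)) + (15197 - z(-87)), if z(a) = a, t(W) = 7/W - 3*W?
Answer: 38780755441/3545507 ≈ 10938.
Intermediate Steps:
t(W) = -3*W + 7/W
(1/(t(-125) - 28739) + (6043 - 1*10389)) + (15197 - z(-87)) = (1/((-3*(-125) + 7/(-125)) - 28739) + (6043 - 1*10389)) + (15197 - 1*(-87)) = (1/((375 + 7*(-1/125)) - 28739) + (6043 - 10389)) + (15197 + 87) = (1/((375 - 7/125) - 28739) - 4346) + 15284 = (1/(46868/125 - 28739) - 4346) + 15284 = (1/(-3545507/125) - 4346) + 15284 = (-125/3545507 - 4346) + 15284 = -15408773547/3545507 + 15284 = 38780755441/3545507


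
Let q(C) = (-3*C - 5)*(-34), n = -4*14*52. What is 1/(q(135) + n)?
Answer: 1/11028 ≈ 9.0678e-5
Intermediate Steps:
n = -2912 (n = -56*52 = -2912)
q(C) = 170 + 102*C (q(C) = (-5 - 3*C)*(-34) = 170 + 102*C)
1/(q(135) + n) = 1/((170 + 102*135) - 2912) = 1/((170 + 13770) - 2912) = 1/(13940 - 2912) = 1/11028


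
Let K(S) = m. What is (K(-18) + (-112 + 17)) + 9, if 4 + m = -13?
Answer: -103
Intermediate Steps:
m = -17 (m = -4 - 13 = -17)
K(S) = -17
(K(-18) + (-112 + 17)) + 9 = (-17 + (-112 + 17)) + 9 = (-17 - 95) + 9 = -112 + 9 = -103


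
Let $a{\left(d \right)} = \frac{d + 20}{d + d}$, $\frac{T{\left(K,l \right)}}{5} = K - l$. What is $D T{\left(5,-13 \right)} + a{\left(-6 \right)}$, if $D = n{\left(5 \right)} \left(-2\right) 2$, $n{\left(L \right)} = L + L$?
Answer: $- \frac{21607}{6} \approx -3601.2$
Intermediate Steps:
$n{\left(L \right)} = 2 L$
$T{\left(K,l \right)} = - 5 l + 5 K$ ($T{\left(K,l \right)} = 5 \left(K - l\right) = - 5 l + 5 K$)
$D = -40$ ($D = 2 \cdot 5 \left(-2\right) 2 = 10 \left(-2\right) 2 = \left(-20\right) 2 = -40$)
$a{\left(d \right)} = \frac{20 + d}{2 d}$
$D T{\left(5,-13 \right)} + a{\left(-6 \right)} = - 40 \left(\left(-5\right) \left(-13\right) + 5 \cdot 5\right) + \frac{20 - 6}{2 \left(-6\right)} = - 40 \left(65 + 25\right) + \frac{1}{2} \left(- \frac{1}{6}\right) 14 = \left(-40\right) 90 - \frac{7}{6} = -3600 - \frac{7}{6} = - \frac{21607}{6}$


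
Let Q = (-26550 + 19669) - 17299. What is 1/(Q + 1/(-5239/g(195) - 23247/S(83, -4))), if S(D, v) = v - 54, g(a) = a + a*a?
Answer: -34161403/826022639280 ≈ -4.1356e-5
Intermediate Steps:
g(a) = a + a²
S(D, v) = -54 + v
Q = -24180 (Q = -6881 - 17299 = -24180)
1/(Q + 1/(-5239/g(195) - 23247/S(83, -4))) = 1/(-24180 + 1/(-5239*1/(195*(1 + 195)) - 23247/(-54 - 4))) = 1/(-24180 + 1/(-5239/(195*196) - 23247/(-58))) = 1/(-24180 + 1/(-5239/38220 - 23247*(-1/58))) = 1/(-24180 + 1/(-5239*1/38220 + 23247/58)) = 1/(-24180 + 1/(-403/2940 + 23247/58)) = 1/(-24180 + 1/(34161403/85260)) = 1/(-24180 + 85260/34161403) = 1/(-826022639280/34161403) = -34161403/826022639280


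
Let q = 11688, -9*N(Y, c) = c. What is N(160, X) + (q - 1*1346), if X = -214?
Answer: 93292/9 ≈ 10366.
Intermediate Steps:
N(Y, c) = -c/9
N(160, X) + (q - 1*1346) = -1/9*(-214) + (11688 - 1*1346) = 214/9 + (11688 - 1346) = 214/9 + 10342 = 93292/9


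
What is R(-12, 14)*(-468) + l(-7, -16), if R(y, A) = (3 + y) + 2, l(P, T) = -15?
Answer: 3261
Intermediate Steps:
R(y, A) = 5 + y
R(-12, 14)*(-468) + l(-7, -16) = (5 - 12)*(-468) - 15 = -7*(-468) - 15 = 3276 - 15 = 3261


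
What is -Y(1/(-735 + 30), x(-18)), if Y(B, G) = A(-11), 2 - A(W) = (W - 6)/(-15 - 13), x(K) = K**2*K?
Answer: -39/28 ≈ -1.3929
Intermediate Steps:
x(K) = K**3
A(W) = 25/14 + W/28 (A(W) = 2 - (W - 6)/(-15 - 13) = 2 - (-6 + W)/(-28) = 2 - (-6 + W)*(-1)/28 = 2 - (3/14 - W/28) = 2 + (-3/14 + W/28) = 25/14 + W/28)
Y(B, G) = 39/28 (Y(B, G) = 25/14 + (1/28)*(-11) = 25/14 - 11/28 = 39/28)
-Y(1/(-735 + 30), x(-18)) = -1*39/28 = -39/28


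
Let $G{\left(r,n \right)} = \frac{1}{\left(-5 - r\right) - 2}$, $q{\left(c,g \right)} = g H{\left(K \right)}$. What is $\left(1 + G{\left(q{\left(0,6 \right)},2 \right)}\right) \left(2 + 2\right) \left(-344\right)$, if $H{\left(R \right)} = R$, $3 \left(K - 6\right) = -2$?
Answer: $- \frac{52288}{39} \approx -1340.7$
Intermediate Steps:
$K = \frac{16}{3}$ ($K = 6 + \frac{1}{3} \left(-2\right) = 6 - \frac{2}{3} = \frac{16}{3} \approx 5.3333$)
$q{\left(c,g \right)} = \frac{16 g}{3}$ ($q{\left(c,g \right)} = g \frac{16}{3} = \frac{16 g}{3}$)
$G{\left(r,n \right)} = \frac{1}{-7 - r}$
$\left(1 + G{\left(q{\left(0,6 \right)},2 \right)}\right) \left(2 + 2\right) \left(-344\right) = \left(1 - \frac{1}{7 + \frac{16}{3} \cdot 6}\right) \left(2 + 2\right) \left(-344\right) = \left(1 - \frac{1}{7 + 32}\right) 4 \left(-344\right) = \left(1 - \frac{1}{39}\right) 4 \left(-344\right) = \frac{38}{39} \cdot 4 \left(-344\right) = \frac{152}{39} \left(-344\right) = - \frac{52288}{39}$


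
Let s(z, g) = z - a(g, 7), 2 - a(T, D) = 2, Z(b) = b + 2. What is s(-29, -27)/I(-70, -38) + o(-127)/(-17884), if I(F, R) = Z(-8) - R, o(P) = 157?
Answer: -130915/143072 ≈ -0.91503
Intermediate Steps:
Z(b) = 2 + b
a(T, D) = 0 (a(T, D) = 2 - 1*2 = 2 - 2 = 0)
s(z, g) = z (s(z, g) = z - 1*0 = z + 0 = z)
I(F, R) = -6 - R (I(F, R) = (2 - 8) - R = -6 - R)
s(-29, -27)/I(-70, -38) + o(-127)/(-17884) = -29/(-6 - 1*(-38)) + 157/(-17884) = -29/(-6 + 38) + 157*(-1/17884) = -29/32 - 157/17884 = -130915/143072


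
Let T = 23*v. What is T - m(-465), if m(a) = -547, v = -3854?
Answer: -88095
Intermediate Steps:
T = -88642 (T = 23*(-3854) = -88642)
T - m(-465) = -88642 - 1*(-547) = -88642 + 547 = -88095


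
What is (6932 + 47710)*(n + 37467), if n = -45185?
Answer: -421726956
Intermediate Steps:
(6932 + 47710)*(n + 37467) = (6932 + 47710)*(-45185 + 37467) = 54642*(-7718) = -421726956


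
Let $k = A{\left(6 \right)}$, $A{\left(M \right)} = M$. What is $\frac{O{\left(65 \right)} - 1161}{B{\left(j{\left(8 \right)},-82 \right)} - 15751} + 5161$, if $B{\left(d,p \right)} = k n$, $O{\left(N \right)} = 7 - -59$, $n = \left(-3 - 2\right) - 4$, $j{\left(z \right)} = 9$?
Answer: $\frac{16314140}{3161} \approx 5161.1$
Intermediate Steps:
$n = -9$ ($n = -5 - 4 = -9$)
$k = 6$
$O{\left(N \right)} = 66$ ($O{\left(N \right)} = 7 + 59 = 66$)
$B{\left(d,p \right)} = -54$ ($B{\left(d,p \right)} = 6 \left(-9\right) = -54$)
$\frac{O{\left(65 \right)} - 1161}{B{\left(j{\left(8 \right)},-82 \right)} - 15751} + 5161 = \frac{66 - 1161}{-54 - 15751} + 5161 = - \frac{1095}{-15805} + 5161 = \left(-1095\right) \left(- \frac{1}{15805}\right) + 5161 = \frac{219}{3161} + 5161 = \frac{16314140}{3161}$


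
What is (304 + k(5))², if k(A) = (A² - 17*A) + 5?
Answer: 62001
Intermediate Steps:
k(A) = 5 + A² - 17*A
(304 + k(5))² = (304 + (5 + 5² - 17*5))² = (304 + (5 + 25 - 85))² = (304 - 55)² = 249² = 62001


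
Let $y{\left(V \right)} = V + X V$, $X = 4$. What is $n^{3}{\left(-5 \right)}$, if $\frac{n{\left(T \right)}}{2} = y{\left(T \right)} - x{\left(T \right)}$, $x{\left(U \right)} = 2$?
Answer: $-157464$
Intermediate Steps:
$y{\left(V \right)} = 5 V$ ($y{\left(V \right)} = V + 4 V = 5 V$)
$n{\left(T \right)} = -4 + 10 T$ ($n{\left(T \right)} = 2 \left(5 T - 2\right) = 2 \left(-2 + 5 T\right) = -4 + 10 T$)
$n^{3}{\left(-5 \right)} = \left(-4 + 10 \left(-5\right)\right)^{3} = \left(-4 - 50\right)^{3} = \left(-54\right)^{3} = -157464$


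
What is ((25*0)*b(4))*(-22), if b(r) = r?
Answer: 0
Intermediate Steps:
((25*0)*b(4))*(-22) = ((25*0)*4)*(-22) = (0*4)*(-22) = 0*(-22) = 0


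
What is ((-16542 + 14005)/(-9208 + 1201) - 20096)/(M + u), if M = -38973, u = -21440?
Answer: 160906135/483726891 ≈ 0.33264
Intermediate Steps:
((-16542 + 14005)/(-9208 + 1201) - 20096)/(M + u) = ((-16542 + 14005)/(-9208 + 1201) - 20096)/(-38973 - 21440) = (-2537/(-8007) - 20096)/(-60413) = (-2537*(-1/8007) - 20096)*(-1/60413) = (2537/8007 - 20096)*(-1/60413) = -160906135/8007*(-1/60413) = 160906135/483726891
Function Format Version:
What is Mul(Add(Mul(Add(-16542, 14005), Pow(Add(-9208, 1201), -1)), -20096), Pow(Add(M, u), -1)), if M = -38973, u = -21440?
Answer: Rational(160906135, 483726891) ≈ 0.33264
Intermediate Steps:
Mul(Add(Mul(Add(-16542, 14005), Pow(Add(-9208, 1201), -1)), -20096), Pow(Add(M, u), -1)) = Mul(Add(Mul(Add(-16542, 14005), Pow(Add(-9208, 1201), -1)), -20096), Pow(Add(-38973, -21440), -1)) = Mul(Add(Mul(-2537, Pow(-8007, -1)), -20096), Pow(-60413, -1)) = Mul(Add(Mul(-2537, Rational(-1, 8007)), -20096), Rational(-1, 60413)) = Mul(Add(Rational(2537, 8007), -20096), Rational(-1, 60413)) = Mul(Rational(-160906135, 8007), Rational(-1, 60413)) = Rational(160906135, 483726891)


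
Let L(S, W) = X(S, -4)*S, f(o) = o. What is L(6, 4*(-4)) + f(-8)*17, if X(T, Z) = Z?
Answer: -160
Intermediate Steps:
L(S, W) = -4*S
L(6, 4*(-4)) + f(-8)*17 = -4*6 - 8*17 = -24 - 136 = -160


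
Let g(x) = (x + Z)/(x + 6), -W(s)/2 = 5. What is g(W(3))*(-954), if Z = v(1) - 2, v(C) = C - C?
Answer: -2862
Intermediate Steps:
v(C) = 0
W(s) = -10 (W(s) = -2*5 = -10)
Z = -2 (Z = 0 - 2 = -2)
g(x) = (-2 + x)/(6 + x) (g(x) = (x - 2)/(x + 6) = (-2 + x)/(6 + x))
g(W(3))*(-954) = ((-2 - 10)/(6 - 10))*(-954) = (-12/(-4))*(-954) = -¼*(-12)*(-954) = 3*(-954) = -2862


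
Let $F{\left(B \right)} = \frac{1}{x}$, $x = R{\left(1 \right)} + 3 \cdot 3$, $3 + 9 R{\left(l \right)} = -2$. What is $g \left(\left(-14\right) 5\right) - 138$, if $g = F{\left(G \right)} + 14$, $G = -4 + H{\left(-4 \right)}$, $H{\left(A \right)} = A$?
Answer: $- \frac{42799}{38} \approx -1126.3$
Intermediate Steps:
$R{\left(l \right)} = - \frac{5}{9}$ ($R{\left(l \right)} = - \frac{1}{3} + \frac{1}{9} \left(-2\right) = - \frac{1}{3} - \frac{2}{9} = - \frac{5}{9}$)
$G = -8$ ($G = -4 - 4 = -8$)
$x = \frac{76}{9}$ ($x = - \frac{5}{9} + 3 \cdot 3 = - \frac{5}{9} + 9 = \frac{76}{9} \approx 8.4444$)
$F{\left(B \right)} = \frac{9}{76}$ ($F{\left(B \right)} = \frac{1}{\frac{76}{9}} = \frac{9}{76}$)
$g = \frac{1073}{76}$ ($g = \frac{9}{76} + 14 = \frac{1073}{76} \approx 14.118$)
$g \left(\left(-14\right) 5\right) - 138 = \frac{1073 \left(\left(-14\right) 5\right)}{76} - 138 = \frac{1073}{76} \left(-70\right) - 138 = - \frac{37555}{38} - 138 = - \frac{42799}{38}$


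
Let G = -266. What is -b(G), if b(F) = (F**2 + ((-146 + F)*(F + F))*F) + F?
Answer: 58232454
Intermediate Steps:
b(F) = F + F**2 + 2*F**2*(-146 + F) (b(F) = (F**2 + ((-146 + F)*(2*F))*F) + F = (F**2 + (2*F*(-146 + F))*F) + F = (F**2 + 2*F**2*(-146 + F)) + F = F + F**2 + 2*F**2*(-146 + F))
-b(G) = -(-266)*(1 - 291*(-266) + 2*(-266)**2) = -(-266)*(1 + 77406 + 2*70756) = -(-266)*(1 + 77406 + 141512) = -(-266)*218919 = -1*(-58232454) = 58232454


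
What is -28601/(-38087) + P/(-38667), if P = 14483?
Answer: 554300846/1472710029 ≈ 0.37638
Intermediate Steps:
-28601/(-38087) + P/(-38667) = -28601/(-38087) + 14483/(-38667) = -28601*(-1/38087) + 14483*(-1/38667) = 28601/38087 - 14483/38667 = 554300846/1472710029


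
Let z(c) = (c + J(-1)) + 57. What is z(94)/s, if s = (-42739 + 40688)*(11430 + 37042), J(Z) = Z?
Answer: -75/49708036 ≈ -1.5088e-6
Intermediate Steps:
z(c) = 56 + c (z(c) = (c - 1) + 57 = (-1 + c) + 57 = 56 + c)
s = -99416072 (s = -2051*48472 = -99416072)
z(94)/s = (56 + 94)/(-99416072) = 150*(-1/99416072) = -75/49708036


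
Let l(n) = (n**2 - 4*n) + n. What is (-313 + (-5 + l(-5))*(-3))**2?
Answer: 174724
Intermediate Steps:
l(n) = n**2 - 3*n
(-313 + (-5 + l(-5))*(-3))**2 = (-313 + (-5 - 5*(-3 - 5))*(-3))**2 = (-313 + (-5 - 5*(-8))*(-3))**2 = (-313 + (-5 + 40)*(-3))**2 = (-313 + 35*(-3))**2 = (-313 - 105)**2 = (-418)**2 = 174724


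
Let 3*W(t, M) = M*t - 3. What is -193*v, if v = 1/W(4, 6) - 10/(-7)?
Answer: -2123/7 ≈ -303.29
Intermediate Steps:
W(t, M) = -1 + M*t/3 (W(t, M) = (M*t - 3)/3 = (-3 + M*t)/3 = -1 + M*t/3)
v = 11/7 (v = 1/(-1 + (⅓)*6*4) - 10/(-7) = 1/(-1 + 8) - 10*(-⅐) = 1/7 + 10/7 = 1*(⅐) + 10/7 = ⅐ + 10/7 = 11/7 ≈ 1.5714)
-193*v = -193*11/7 = -2123/7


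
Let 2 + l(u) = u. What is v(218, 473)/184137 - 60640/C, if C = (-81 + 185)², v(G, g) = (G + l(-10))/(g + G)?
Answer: -241117204337/43006669446 ≈ -5.6065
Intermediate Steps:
l(u) = -2 + u
v(G, g) = (-12 + G)/(G + g) (v(G, g) = (G + (-2 - 10))/(g + G) = (G - 12)/(G + g) = (-12 + G)/(G + g))
C = 10816 (C = 104² = 10816)
v(218, 473)/184137 - 60640/C = ((-12 + 218)/(218 + 473))/184137 - 60640/10816 = (206/691)*(1/184137) - 60640*1/10816 = ((1/691)*206)*(1/184137) - 1895/338 = (206/691)*(1/184137) - 1895/338 = 206/127238667 - 1895/338 = -241117204337/43006669446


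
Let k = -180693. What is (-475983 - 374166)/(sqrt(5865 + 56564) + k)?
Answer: 153615973257/32649897820 + 850149*sqrt(62429)/32649897820 ≈ 4.7114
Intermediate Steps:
(-475983 - 374166)/(sqrt(5865 + 56564) + k) = (-475983 - 374166)/(sqrt(5865 + 56564) - 180693) = -850149/(sqrt(62429) - 180693) = -850149/(-180693 + sqrt(62429))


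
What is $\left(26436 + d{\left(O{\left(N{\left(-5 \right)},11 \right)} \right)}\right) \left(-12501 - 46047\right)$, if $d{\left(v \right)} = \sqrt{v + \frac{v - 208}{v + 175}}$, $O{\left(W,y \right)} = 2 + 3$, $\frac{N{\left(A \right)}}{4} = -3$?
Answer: $-1547774928 - \frac{9758 \sqrt{3485}}{5} \approx -1.5479 \cdot 10^{9}$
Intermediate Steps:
$N{\left(A \right)} = -12$ ($N{\left(A \right)} = 4 \left(-3\right) = -12$)
$O{\left(W,y \right)} = 5$
$d{\left(v \right)} = \sqrt{v + \frac{-208 + v}{175 + v}}$
$\left(26436 + d{\left(O{\left(N{\left(-5 \right)},11 \right)} \right)}\right) \left(-12501 - 46047\right) = \left(26436 + \sqrt{\frac{-208 + 5 + 5 \left(175 + 5\right)}{175 + 5}}\right) \left(-12501 - 46047\right) = \left(26436 + \sqrt{\frac{-208 + 5 + 5 \cdot 180}{180}}\right) \left(-58548\right) = \left(26436 + \sqrt{\frac{-208 + 5 + 900}{180}}\right) \left(-58548\right) = \left(26436 + \sqrt{\frac{1}{180} \cdot 697}\right) \left(-58548\right) = \left(26436 + \sqrt{\frac{697}{180}}\right) \left(-58548\right) = \left(26436 + \frac{\sqrt{3485}}{30}\right) \left(-58548\right) = -1547774928 - \frac{9758 \sqrt{3485}}{5}$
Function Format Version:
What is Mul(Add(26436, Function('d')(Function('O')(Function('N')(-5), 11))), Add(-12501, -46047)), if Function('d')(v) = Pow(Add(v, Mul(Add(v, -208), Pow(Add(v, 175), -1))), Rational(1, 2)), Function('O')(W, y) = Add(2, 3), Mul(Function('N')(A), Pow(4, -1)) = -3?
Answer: Add(-1547774928, Mul(Rational(-9758, 5), Pow(3485, Rational(1, 2)))) ≈ -1.5479e+9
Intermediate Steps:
Function('N')(A) = -12 (Function('N')(A) = Mul(4, -3) = -12)
Function('O')(W, y) = 5
Function('d')(v) = Pow(Add(v, Mul(Pow(Add(175, v), -1), Add(-208, v))), Rational(1, 2)) (Function('d')(v) = Pow(Add(v, Mul(Add(-208, v), Pow(Add(175, v), -1))), Rational(1, 2)) = Pow(Add(v, Mul(Pow(Add(175, v), -1), Add(-208, v))), Rational(1, 2)))
Mul(Add(26436, Function('d')(Function('O')(Function('N')(-5), 11))), Add(-12501, -46047)) = Mul(Add(26436, Pow(Mul(Pow(Add(175, 5), -1), Add(-208, 5, Mul(5, Add(175, 5)))), Rational(1, 2))), Add(-12501, -46047)) = Mul(Add(26436, Pow(Mul(Pow(180, -1), Add(-208, 5, Mul(5, 180))), Rational(1, 2))), -58548) = Mul(Add(26436, Pow(Mul(Rational(1, 180), Add(-208, 5, 900)), Rational(1, 2))), -58548) = Mul(Add(26436, Pow(Mul(Rational(1, 180), 697), Rational(1, 2))), -58548) = Mul(Add(26436, Pow(Rational(697, 180), Rational(1, 2))), -58548) = Mul(Add(26436, Mul(Rational(1, 30), Pow(3485, Rational(1, 2)))), -58548) = Add(-1547774928, Mul(Rational(-9758, 5), Pow(3485, Rational(1, 2))))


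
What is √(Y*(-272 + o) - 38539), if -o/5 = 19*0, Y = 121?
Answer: 3*I*√7939 ≈ 267.3*I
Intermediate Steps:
o = 0 (o = -95*0 = -5*0 = 0)
√(Y*(-272 + o) - 38539) = √(121*(-272 + 0) - 38539) = √(121*(-272) - 38539) = √(-32912 - 38539) = √(-71451) = 3*I*√7939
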